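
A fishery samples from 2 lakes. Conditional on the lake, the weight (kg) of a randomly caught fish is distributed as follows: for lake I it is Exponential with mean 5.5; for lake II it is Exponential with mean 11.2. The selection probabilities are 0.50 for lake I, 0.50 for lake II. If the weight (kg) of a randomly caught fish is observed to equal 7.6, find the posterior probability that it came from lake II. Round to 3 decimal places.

Likelihoods f(7.6 | ·): I: 0.0456585; II: 0.0452983.
Posterior ∝ prior × likelihood. Numerator for II: 0.5·0.0452983 = 0.0226492.
Normalizing constant: 0.5·0.0456585 + 0.5·0.0452983 = 0.0454784.
P(II | observation) = 0.0226492 / 0.0454784 = 0.49802.

0.498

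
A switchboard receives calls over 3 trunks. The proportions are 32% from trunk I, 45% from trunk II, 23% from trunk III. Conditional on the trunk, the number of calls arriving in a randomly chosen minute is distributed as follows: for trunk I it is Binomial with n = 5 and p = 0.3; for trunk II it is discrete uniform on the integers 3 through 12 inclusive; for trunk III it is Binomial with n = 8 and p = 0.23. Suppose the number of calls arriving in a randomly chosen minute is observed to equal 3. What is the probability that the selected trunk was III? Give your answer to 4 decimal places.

0.3269

Likelihoods P(X=3 | ·): I: 0.1323; II: 0.1; III: 0.184427.
Posterior ∝ prior × likelihood. Numerator for III: 0.23·0.184427 = 0.0424183.
Normalizing constant: 0.32·0.1323 + 0.45·0.1 + 0.23·0.184427 = 0.129754.
P(III | observation) = 0.0424183 / 0.129754 = 0.326912.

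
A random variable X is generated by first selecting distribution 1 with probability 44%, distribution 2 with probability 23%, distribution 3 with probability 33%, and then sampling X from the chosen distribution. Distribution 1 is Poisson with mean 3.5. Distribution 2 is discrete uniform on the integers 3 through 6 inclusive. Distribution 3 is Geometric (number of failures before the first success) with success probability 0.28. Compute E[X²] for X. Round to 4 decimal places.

For each component E[X²] = Var + (mean)², giving 1: 15.75; 2: 21.5; 3: 15.7959.
Overall E[X²] = 0.44·15.75 + 0.23·21.5 + 0.33·15.7959 = 17.0877.

17.0877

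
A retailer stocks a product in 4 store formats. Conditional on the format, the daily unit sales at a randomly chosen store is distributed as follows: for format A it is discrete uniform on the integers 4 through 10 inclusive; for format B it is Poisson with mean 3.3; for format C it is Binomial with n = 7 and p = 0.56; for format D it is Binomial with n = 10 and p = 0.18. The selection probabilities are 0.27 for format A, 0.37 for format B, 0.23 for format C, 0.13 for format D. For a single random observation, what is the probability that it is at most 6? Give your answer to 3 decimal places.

0.823

Conditional on each format, P(X ≤ 6): A: 0.428571; B: 0.949034; C: 0.982729; D: 0.99956.
By total probability, P(X ≤ 6) = 0.27·0.428571 + 0.37·0.949034 + 0.23·0.982729 + 0.13·0.99956 = 0.822827.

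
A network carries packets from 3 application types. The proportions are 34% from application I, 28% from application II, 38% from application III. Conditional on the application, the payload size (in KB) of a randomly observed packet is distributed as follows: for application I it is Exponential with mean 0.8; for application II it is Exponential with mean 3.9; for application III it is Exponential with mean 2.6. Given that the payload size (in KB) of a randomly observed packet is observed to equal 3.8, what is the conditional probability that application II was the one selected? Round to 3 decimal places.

Likelihoods f(3.8 | ·): I: 0.0108146; II: 0.096778; III: 0.0891843.
Posterior ∝ prior × likelihood. Numerator for II: 0.28·0.096778 = 0.0270978.
Normalizing constant: 0.34·0.0108146 + 0.28·0.096778 + 0.38·0.0891843 = 0.0646649.
P(II | observation) = 0.0270978 / 0.0646649 = 0.419051.

0.419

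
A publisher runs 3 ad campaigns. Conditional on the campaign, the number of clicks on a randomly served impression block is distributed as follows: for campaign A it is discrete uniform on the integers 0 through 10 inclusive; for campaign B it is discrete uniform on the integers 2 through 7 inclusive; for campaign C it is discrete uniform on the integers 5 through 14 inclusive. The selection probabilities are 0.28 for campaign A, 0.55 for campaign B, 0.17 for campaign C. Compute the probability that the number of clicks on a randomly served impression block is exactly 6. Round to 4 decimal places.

Conditional on each campaign, P(X = 6): A: 0.0909091; B: 0.166667; C: 0.1.
By total probability, P(X = 6) = 0.28·0.0909091 + 0.55·0.166667 + 0.17·0.1 = 0.134121.

0.1341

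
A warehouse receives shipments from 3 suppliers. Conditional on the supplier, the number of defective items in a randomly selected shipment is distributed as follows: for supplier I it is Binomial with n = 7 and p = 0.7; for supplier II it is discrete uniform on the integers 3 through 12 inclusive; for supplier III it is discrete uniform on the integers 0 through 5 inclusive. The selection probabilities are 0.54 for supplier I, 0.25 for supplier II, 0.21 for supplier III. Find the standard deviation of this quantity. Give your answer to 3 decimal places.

Per component, I: μ=4.9, E[X²]=25.48; II: μ=7.5, E[X²]=64.5; III: μ=2.5, E[X²]=9.16667.
E[X] = 0.54·4.9 + 0.25·7.5 + 0.21·2.5 = 5.046.
E[X²] = 0.54·25.48 + 0.25·64.5 + 0.21·9.16667 = 31.8092.
Var(X) = E[X²] − (E[X])² = 31.8092 − 25.4621 = 6.34708.
SD(X) = √6.34708 = 2.51934.

2.519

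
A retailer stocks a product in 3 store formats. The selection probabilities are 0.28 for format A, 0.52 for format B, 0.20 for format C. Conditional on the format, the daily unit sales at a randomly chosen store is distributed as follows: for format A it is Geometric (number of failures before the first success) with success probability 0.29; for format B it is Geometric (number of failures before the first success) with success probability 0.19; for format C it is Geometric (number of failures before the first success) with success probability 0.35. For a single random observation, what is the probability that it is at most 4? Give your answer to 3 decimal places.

0.745

Conditional on each format, P(X ≤ 4): A: 0.819577; B: 0.651322; C: 0.883971.
By total probability, P(X ≤ 4) = 0.28·0.819577 + 0.52·0.651322 + 0.2·0.883971 = 0.744963.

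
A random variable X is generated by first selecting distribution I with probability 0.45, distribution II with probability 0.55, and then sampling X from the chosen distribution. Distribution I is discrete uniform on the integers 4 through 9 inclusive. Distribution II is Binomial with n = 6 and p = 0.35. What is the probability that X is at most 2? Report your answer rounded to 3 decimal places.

0.356

Conditional on each component, P(X ≤ 2): I: 0; II: 0.647085.
By total probability, P(X ≤ 2) = 0.45·0 + 0.55·0.647085 = 0.355897.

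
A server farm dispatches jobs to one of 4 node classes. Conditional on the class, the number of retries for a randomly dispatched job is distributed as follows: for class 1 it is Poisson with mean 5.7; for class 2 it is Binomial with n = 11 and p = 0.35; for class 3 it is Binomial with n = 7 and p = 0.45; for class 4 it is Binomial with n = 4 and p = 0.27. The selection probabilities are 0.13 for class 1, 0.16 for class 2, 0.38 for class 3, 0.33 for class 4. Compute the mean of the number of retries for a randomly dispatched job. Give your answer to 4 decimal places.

Component means — 1: 5.7; 2: 3.85; 3: 3.15; 4: 1.08.
E[X] = 0.13·5.7 + 0.16·3.85 + 0.38·3.15 + 0.33·1.08 = 2.9104.

2.9104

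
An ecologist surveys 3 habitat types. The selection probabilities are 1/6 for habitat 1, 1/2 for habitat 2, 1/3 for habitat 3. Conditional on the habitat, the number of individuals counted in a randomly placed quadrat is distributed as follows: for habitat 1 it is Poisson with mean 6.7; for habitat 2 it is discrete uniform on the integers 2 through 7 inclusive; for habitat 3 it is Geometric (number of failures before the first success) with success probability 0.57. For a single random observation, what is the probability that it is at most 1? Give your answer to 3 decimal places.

Conditional on each habitat, P(X ≤ 1): 1: 0.00947802; 2: 0; 3: 0.8151.
By total probability, P(X ≤ 1) = 0.166667·0.00947802 + 0.5·0 + 0.333333·0.8151 = 0.27328.

0.273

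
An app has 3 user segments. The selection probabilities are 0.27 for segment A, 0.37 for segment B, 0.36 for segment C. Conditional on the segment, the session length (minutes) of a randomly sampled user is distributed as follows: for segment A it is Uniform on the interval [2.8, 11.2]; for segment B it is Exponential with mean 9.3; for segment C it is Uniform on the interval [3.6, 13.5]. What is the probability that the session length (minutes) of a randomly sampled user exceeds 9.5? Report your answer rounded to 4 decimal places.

0.3333

Conditional on each segment, P(X > 9.5): A: 0.202381; B: 0.360053; C: 0.40404.
By total probability, P(X > 9.5) = 0.27·0.202381 + 0.37·0.360053 + 0.36·0.40404 = 0.333317.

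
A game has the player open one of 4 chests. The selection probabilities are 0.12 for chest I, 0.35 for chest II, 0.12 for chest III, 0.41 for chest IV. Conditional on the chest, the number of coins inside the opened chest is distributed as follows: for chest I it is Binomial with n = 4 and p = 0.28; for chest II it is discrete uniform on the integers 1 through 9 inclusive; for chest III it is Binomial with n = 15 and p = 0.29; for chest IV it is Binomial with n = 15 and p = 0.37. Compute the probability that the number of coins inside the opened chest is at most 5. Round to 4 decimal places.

0.6091

Conditional on each chest, P(X ≤ 5): I: 1; II: 0.555556; III: 0.750479; IV: 0.498927.
By total probability, P(X ≤ 5) = 0.12·1 + 0.35·0.555556 + 0.12·0.750479 + 0.41·0.498927 = 0.609062.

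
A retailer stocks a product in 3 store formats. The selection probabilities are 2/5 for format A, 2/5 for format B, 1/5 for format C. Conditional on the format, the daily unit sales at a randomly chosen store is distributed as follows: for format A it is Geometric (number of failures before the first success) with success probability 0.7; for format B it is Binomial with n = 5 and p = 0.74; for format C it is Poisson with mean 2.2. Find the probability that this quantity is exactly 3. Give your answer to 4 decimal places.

Conditional on each format, P(X = 3): A: 0.0189; B: 0.273931; C: 0.196639.
By total probability, P(X = 3) = 0.4·0.0189 + 0.4·0.273931 + 0.2·0.196639 = 0.15646.

0.1565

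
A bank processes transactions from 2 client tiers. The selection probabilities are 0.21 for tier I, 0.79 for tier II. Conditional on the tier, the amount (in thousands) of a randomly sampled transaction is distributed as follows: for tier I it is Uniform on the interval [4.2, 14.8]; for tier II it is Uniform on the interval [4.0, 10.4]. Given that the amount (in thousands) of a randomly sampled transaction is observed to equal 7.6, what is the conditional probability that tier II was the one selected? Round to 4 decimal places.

Likelihoods f(7.6 | ·): I: 0.0943396; II: 0.15625.
Posterior ∝ prior × likelihood. Numerator for II: 0.79·0.15625 = 0.123438.
Normalizing constant: 0.21·0.0943396 + 0.79·0.15625 = 0.143249.
P(II | observation) = 0.123438 / 0.143249 = 0.8617.

0.8617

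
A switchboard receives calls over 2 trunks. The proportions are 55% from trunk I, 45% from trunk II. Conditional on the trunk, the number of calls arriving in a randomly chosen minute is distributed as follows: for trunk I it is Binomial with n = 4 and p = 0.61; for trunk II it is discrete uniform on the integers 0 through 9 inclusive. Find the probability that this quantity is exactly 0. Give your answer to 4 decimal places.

0.0577

Conditional on each trunk, P(X = 0): I: 0.0231344; II: 0.1.
By total probability, P(X = 0) = 0.55·0.0231344 + 0.45·0.1 = 0.0577239.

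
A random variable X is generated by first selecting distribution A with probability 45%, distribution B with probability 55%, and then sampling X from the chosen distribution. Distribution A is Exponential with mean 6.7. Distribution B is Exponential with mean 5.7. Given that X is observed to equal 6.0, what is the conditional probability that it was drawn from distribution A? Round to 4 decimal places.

0.4489

Likelihoods f(6.0 | ·): A: 0.0609544; B: 0.0612312.
Posterior ∝ prior × likelihood. Numerator for A: 0.45·0.0609544 = 0.0274295.
Normalizing constant: 0.45·0.0609544 + 0.55·0.0612312 = 0.0611066.
P(A | observation) = 0.0274295 / 0.0611066 = 0.448879.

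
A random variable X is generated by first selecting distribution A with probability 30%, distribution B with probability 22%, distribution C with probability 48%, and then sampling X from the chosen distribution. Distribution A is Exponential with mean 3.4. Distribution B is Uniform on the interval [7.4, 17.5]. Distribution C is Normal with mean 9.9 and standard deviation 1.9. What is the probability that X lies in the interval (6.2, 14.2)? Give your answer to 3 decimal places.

0.654

Conditional on each component, P(6.2 < X < 14.2): A: 0.146102; B: 0.673267; C: 0.962442.
By total probability, P(6.2 < X < 14.2) = 0.3·0.146102 + 0.22·0.673267 + 0.48·0.962442 = 0.653922.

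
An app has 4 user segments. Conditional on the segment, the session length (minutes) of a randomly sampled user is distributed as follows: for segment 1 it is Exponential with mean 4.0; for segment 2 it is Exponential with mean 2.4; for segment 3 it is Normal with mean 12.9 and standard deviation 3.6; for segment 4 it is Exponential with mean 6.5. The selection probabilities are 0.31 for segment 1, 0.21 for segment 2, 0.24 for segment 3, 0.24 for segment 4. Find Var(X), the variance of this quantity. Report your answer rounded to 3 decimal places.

34.708

Per component, 1: μ=4, E[X²]=32; 2: μ=2.4, E[X²]=11.52; 3: μ=12.9, E[X²]=179.37; 4: μ=6.5, E[X²]=84.5.
E[X] = 0.31·4 + 0.21·2.4 + 0.24·12.9 + 0.24·6.5 = 6.4.
E[X²] = 0.31·32 + 0.21·11.52 + 0.24·179.37 + 0.24·84.5 = 75.668.
Var(X) = E[X²] − (E[X])² = 75.668 − 40.96 = 34.708.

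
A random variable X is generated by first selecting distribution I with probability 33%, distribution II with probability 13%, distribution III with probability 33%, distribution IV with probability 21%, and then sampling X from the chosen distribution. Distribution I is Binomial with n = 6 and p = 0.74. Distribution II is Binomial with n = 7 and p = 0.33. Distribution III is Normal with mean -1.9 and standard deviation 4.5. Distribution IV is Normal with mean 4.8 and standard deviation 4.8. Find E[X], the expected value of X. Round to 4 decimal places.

Component means — I: 4.44; II: 2.31; III: -1.9; IV: 4.8.
E[X] = 0.33·4.44 + 0.13·2.31 + 0.33·-1.9 + 0.21·4.8 = 2.1465.

2.1465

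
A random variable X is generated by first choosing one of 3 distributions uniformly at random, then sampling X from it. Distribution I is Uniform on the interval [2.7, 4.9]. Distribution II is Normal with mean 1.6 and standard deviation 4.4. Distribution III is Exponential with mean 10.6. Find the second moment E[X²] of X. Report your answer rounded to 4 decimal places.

For each component E[X²] = Var + (mean)², giving I: 14.8433; II: 21.92; III: 224.72.
Overall E[X²] = 0.333333·14.8433 + 0.333333·21.92 + 0.333333·224.72 = 87.1611.

87.1611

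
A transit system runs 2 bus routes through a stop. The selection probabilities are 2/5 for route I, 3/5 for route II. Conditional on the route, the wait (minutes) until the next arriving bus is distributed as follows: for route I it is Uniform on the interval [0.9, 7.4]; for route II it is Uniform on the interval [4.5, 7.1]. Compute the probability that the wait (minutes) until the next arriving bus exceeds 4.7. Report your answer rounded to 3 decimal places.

Conditional on each route, P(X > 4.7): I: 0.415385; II: 0.923077.
By total probability, P(X > 4.7) = 0.4·0.415385 + 0.6·0.923077 = 0.72.

0.720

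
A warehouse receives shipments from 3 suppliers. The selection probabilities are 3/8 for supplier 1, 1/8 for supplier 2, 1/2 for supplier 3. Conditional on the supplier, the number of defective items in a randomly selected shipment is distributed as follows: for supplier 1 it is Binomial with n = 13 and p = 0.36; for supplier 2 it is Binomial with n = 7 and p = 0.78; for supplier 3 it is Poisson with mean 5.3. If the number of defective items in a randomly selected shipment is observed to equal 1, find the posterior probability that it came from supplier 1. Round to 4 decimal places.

0.3838

Likelihoods P(X=1 | ·): 1: 0.0221007; 2: 0.000619054; 3: 0.0264554.
Posterior ∝ prior × likelihood. Numerator for 1: 0.375·0.0221007 = 0.00828775.
Normalizing constant: 0.375·0.0221007 + 0.125·0.000619054 + 0.5·0.0264554 = 0.0215929.
P(1 | observation) = 0.00828775 / 0.0215929 = 0.383819.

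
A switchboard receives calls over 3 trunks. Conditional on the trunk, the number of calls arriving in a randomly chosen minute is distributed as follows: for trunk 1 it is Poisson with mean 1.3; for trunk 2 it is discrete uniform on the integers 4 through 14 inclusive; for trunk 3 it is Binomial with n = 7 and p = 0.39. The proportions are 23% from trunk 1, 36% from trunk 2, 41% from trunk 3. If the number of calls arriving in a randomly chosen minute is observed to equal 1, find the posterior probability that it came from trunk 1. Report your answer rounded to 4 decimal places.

Likelihoods P(X=1 | ·): 1: 0.354291; 2: 0; 3: 0.140651.
Posterior ∝ prior × likelihood. Numerator for 1: 0.23·0.354291 = 0.081487.
Normalizing constant: 0.23·0.354291 + 0.36·0 + 0.41·0.140651 = 0.139154.
P(1 | observation) = 0.081487 / 0.139154 = 0.58559.

0.5856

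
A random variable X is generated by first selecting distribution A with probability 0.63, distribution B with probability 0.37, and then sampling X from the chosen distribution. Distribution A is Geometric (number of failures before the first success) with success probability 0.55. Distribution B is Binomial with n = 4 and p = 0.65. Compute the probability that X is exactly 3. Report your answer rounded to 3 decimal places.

Conditional on each component, P(X = 3): A: 0.0501187; B: 0.384475.
By total probability, P(X = 3) = 0.63·0.0501187 + 0.37·0.384475 = 0.173831.

0.174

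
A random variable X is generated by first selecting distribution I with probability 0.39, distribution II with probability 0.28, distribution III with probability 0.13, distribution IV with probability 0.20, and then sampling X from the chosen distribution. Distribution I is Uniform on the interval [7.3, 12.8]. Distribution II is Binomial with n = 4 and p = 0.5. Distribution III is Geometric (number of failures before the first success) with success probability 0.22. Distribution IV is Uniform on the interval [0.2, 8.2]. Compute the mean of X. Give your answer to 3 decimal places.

Component means — I: 10.05; II: 2; III: 3.54545; IV: 4.2.
E[X] = 0.39·10.05 + 0.28·2 + 0.13·3.54545 + 0.2·4.2 = 5.78041.

5.780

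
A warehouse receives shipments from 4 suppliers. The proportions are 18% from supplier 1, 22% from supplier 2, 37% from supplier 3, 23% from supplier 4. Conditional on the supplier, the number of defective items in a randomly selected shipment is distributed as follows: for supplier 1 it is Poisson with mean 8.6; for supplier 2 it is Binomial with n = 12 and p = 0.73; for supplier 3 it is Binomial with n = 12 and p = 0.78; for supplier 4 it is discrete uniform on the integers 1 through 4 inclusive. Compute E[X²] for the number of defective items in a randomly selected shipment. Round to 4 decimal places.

67.1659

For each component E[X²] = Var + (mean)², giving 1: 82.56; 2: 79.1028; 3: 89.6688; 4: 7.5.
Overall E[X²] = 0.18·82.56 + 0.22·79.1028 + 0.37·89.6688 + 0.23·7.5 = 67.1659.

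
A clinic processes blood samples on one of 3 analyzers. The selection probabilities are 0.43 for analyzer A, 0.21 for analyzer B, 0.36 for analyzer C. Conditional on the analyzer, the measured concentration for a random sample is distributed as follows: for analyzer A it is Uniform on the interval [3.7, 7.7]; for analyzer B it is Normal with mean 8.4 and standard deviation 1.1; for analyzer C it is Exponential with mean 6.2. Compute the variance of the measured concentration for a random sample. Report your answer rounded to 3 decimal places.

Per component, A: μ=5.7, E[X²]=33.8233; B: μ=8.4, E[X²]=71.77; C: μ=6.2, E[X²]=76.88.
E[X] = 0.43·5.7 + 0.21·8.4 + 0.36·6.2 = 6.447.
E[X²] = 0.43·33.8233 + 0.21·71.77 + 0.36·76.88 = 57.2925.
Var(X) = E[X²] − (E[X])² = 57.2925 − 41.5638 = 15.7287.

15.729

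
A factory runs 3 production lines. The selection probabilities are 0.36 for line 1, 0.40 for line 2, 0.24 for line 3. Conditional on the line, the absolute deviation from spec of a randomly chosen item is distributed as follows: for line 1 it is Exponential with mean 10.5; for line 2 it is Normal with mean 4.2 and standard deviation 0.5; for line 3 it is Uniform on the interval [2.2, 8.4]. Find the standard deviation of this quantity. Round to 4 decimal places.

Per component, 1: μ=10.5, E[X²]=220.5; 2: μ=4.2, E[X²]=17.89; 3: μ=5.3, E[X²]=31.2933.
E[X] = 0.36·10.5 + 0.4·4.2 + 0.24·5.3 = 6.732.
E[X²] = 0.36·220.5 + 0.4·17.89 + 0.24·31.2933 = 94.0464.
Var(X) = E[X²] − (E[X])² = 94.0464 − 45.3198 = 48.7266.
SD(X) = √48.7266 = 6.98044.

6.9804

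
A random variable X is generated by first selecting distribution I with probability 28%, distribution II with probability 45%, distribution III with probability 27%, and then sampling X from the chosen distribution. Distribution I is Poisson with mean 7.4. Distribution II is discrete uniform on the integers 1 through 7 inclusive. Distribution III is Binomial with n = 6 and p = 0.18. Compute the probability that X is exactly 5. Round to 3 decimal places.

Conditional on each component, P(X = 5): I: 0.113031; II: 0.142857; III: 0.000929667.
By total probability, P(X = 5) = 0.28·0.113031 + 0.45·0.142857 + 0.27·0.000929667 = 0.0961854.

0.096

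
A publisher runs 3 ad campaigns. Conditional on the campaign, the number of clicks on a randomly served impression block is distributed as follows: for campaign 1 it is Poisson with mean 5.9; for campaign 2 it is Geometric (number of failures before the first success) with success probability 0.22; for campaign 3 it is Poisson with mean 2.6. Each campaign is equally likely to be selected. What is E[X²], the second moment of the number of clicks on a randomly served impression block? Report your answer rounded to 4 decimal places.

26.2520

For each component E[X²] = Var + (mean)², giving 1: 40.71; 2: 28.686; 3: 9.36.
Overall E[X²] = 0.333333·40.71 + 0.333333·28.686 + 0.333333·9.36 = 26.252.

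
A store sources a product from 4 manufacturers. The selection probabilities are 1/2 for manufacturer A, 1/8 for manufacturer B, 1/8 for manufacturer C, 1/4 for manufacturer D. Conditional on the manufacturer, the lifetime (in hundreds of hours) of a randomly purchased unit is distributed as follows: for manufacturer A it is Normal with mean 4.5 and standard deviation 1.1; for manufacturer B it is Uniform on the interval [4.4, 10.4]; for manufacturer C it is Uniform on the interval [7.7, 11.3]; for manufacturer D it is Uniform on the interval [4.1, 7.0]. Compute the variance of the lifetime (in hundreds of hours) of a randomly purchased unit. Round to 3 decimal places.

4.180

Per component, A: μ=4.5, E[X²]=21.46; B: μ=7.4, E[X²]=57.76; C: μ=9.5, E[X²]=91.33; D: μ=5.55, E[X²]=31.5033.
E[X] = 0.5·4.5 + 0.125·7.4 + 0.125·9.5 + 0.25·5.55 = 5.75.
E[X²] = 0.5·21.46 + 0.125·57.76 + 0.125·91.33 + 0.25·31.5033 = 37.2421.
Var(X) = E[X²] − (E[X])² = 37.2421 − 33.0625 = 4.17958.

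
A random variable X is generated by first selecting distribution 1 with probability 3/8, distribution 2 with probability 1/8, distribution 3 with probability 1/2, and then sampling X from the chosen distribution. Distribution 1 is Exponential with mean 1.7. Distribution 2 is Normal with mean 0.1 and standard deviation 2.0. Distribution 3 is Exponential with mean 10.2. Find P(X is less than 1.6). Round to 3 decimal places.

Conditional on each component, P(X < 1.6): 1: 0.609831; 2: 0.773373; 3: 0.145179.
By total probability, P(X < 1.6) = 0.375·0.609831 + 0.125·0.773373 + 0.5·0.145179 = 0.397948.

0.398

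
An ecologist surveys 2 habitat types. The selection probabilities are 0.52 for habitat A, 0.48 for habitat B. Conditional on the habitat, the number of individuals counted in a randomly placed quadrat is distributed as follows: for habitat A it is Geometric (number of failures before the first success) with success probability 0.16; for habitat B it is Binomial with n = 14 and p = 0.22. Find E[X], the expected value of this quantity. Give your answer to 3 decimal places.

Component means — A: 5.25; B: 3.08.
E[X] = 0.52·5.25 + 0.48·3.08 = 4.2084.

4.208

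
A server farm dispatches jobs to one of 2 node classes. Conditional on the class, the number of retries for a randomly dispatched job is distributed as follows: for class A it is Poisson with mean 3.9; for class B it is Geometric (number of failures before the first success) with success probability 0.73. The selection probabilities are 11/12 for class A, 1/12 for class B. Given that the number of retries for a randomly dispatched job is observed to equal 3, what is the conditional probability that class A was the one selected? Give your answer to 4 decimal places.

Likelihoods P(X=3 | ·): A: 0.200122; B: 0.0143686.
Posterior ∝ prior × likelihood. Numerator for A: 0.916667·0.200122 = 0.183445.
Normalizing constant: 0.916667·0.200122 + 0.0833333·0.0143686 = 0.184642.
P(A | observation) = 0.183445 / 0.184642 = 0.993515.

0.9935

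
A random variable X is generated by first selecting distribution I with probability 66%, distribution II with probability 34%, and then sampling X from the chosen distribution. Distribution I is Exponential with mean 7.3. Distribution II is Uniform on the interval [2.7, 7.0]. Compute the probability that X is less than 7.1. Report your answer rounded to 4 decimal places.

0.7505

Conditional on each component, P(X < 7.1): I: 0.621902; II: 1.
By total probability, P(X < 7.1) = 0.66·0.621902 + 0.34·1 = 0.750456.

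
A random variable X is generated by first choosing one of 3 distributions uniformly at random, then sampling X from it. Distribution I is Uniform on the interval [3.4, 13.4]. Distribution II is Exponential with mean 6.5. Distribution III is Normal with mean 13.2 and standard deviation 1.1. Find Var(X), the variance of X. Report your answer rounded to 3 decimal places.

25.213

Per component, I: μ=8.4, E[X²]=78.8933; II: μ=6.5, E[X²]=84.5; III: μ=13.2, E[X²]=175.45.
E[X] = 0.333333·8.4 + 0.333333·6.5 + 0.333333·13.2 = 9.36667.
E[X²] = 0.333333·78.8933 + 0.333333·84.5 + 0.333333·175.45 = 112.948.
Var(X) = E[X²] − (E[X])² = 112.948 − 87.7344 = 25.2133.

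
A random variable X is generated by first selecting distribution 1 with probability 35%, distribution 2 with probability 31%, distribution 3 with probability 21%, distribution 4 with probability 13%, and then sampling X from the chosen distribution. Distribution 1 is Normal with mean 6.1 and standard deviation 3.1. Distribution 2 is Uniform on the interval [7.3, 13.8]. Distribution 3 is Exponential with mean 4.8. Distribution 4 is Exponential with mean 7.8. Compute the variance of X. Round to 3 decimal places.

22.310

Per component, 1: μ=6.1, E[X²]=46.82; 2: μ=10.55, E[X²]=114.823; 3: μ=4.8, E[X²]=46.08; 4: μ=7.8, E[X²]=121.68.
E[X] = 0.35·6.1 + 0.31·10.55 + 0.21·4.8 + 0.13·7.8 = 7.4275.
E[X²] = 0.35·46.82 + 0.31·114.823 + 0.21·46.08 + 0.13·121.68 = 77.4774.
Var(X) = E[X²] − (E[X])² = 77.4774 − 55.1678 = 22.3097.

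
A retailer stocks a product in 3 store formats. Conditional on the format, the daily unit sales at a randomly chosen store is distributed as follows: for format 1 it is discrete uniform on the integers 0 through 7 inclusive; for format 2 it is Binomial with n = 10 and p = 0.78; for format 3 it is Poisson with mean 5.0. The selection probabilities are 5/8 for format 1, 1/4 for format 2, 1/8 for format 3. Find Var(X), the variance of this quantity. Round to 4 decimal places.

7.6451

Per component, 1: μ=3.5, E[X²]=17.5; 2: μ=7.8, E[X²]=62.556; 3: μ=5, E[X²]=30.
E[X] = 0.625·3.5 + 0.25·7.8 + 0.125·5 = 4.7625.
E[X²] = 0.625·17.5 + 0.25·62.556 + 0.125·30 = 30.3265.
Var(X) = E[X²] − (E[X])² = 30.3265 − 22.6814 = 7.64509.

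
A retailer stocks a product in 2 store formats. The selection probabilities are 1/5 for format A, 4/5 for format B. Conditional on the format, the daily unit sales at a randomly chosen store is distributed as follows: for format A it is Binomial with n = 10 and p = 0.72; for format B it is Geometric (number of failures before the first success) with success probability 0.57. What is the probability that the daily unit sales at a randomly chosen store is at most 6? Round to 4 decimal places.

0.8574

Conditional on each format, P(X ≤ 6): A: 0.297941; B: 0.997282.
By total probability, P(X ≤ 6) = 0.2·0.297941 + 0.8·0.997282 = 0.857414.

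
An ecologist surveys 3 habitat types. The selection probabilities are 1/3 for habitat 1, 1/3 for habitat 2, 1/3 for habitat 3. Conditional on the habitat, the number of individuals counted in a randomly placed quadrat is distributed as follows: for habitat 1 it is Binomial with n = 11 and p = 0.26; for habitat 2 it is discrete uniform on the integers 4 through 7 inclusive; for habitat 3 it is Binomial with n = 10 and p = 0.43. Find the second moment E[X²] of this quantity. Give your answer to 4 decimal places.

20.9123

For each component E[X²] = Var + (mean)², giving 1: 10.296; 2: 31.5; 3: 20.941.
Overall E[X²] = 0.333333·10.296 + 0.333333·31.5 + 0.333333·20.941 = 20.9123.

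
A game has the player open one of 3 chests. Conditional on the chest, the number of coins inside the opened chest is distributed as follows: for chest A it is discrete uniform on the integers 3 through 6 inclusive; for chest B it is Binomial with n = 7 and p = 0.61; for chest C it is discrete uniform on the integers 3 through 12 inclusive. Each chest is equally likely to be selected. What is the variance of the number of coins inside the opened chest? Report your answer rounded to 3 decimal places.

5.887

Per component, A: μ=4.5, E[X²]=21.5; B: μ=4.27, E[X²]=19.8982; C: μ=7.5, E[X²]=64.5.
E[X] = 0.333333·4.5 + 0.333333·4.27 + 0.333333·7.5 = 5.42333.
E[X²] = 0.333333·21.5 + 0.333333·19.8982 + 0.333333·64.5 = 35.2994.
Var(X) = E[X²] − (E[X])² = 35.2994 − 29.4125 = 5.88686.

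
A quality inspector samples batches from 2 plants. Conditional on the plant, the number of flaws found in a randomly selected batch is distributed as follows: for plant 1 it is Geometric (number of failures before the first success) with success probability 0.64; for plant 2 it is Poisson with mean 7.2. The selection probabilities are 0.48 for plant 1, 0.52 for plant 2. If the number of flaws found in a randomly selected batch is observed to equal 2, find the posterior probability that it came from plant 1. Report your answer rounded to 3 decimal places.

0.798

Likelihoods P(X=2 | ·): 1: 0.082944; 2: 0.0193515.
Posterior ∝ prior × likelihood. Numerator for 1: 0.48·0.082944 = 0.0398131.
Normalizing constant: 0.48·0.082944 + 0.52·0.0193515 = 0.0498759.
P(1 | observation) = 0.0398131 / 0.0498759 = 0.798244.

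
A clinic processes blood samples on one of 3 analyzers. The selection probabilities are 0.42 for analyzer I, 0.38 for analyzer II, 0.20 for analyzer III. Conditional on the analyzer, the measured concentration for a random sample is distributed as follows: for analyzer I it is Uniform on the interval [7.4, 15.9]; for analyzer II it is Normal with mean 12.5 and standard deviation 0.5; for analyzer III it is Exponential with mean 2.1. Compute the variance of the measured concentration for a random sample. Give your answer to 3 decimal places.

Per component, I: μ=11.65, E[X²]=141.743; II: μ=12.5, E[X²]=156.5; III: μ=2.1, E[X²]=8.82.
E[X] = 0.42·11.65 + 0.38·12.5 + 0.2·2.1 = 10.063.
E[X²] = 0.42·141.743 + 0.38·156.5 + 0.2·8.82 = 120.766.
Var(X) = E[X²] − (E[X])² = 120.766 − 101.264 = 19.5022.

19.502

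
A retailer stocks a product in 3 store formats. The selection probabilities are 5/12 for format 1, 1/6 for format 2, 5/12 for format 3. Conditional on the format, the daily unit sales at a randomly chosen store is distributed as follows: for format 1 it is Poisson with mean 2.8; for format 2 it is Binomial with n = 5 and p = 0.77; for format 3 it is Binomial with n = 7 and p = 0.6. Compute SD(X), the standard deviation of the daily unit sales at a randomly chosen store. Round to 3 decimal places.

Per component, 1: μ=2.8, E[X²]=10.64; 2: μ=3.85, E[X²]=15.708; 3: μ=4.2, E[X²]=19.32.
E[X] = 0.416667·2.8 + 0.166667·3.85 + 0.416667·4.2 = 3.55833.
E[X²] = 0.416667·10.64 + 0.166667·15.708 + 0.416667·19.32 = 15.1013.
Var(X) = E[X²] − (E[X])² = 15.1013 − 12.6617 = 2.4396.
SD(X) = √2.4396 = 1.56192.

1.562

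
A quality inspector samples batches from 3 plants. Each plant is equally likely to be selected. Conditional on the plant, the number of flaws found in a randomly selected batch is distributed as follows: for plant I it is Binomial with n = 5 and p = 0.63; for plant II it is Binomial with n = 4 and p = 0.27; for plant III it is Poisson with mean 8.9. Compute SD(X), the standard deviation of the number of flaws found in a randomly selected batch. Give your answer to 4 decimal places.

Per component, I: μ=3.15, E[X²]=11.088; II: μ=1.08, E[X²]=1.9548; III: μ=8.9, E[X²]=88.11.
E[X] = 0.333333·3.15 + 0.333333·1.08 + 0.333333·8.9 = 4.37667.
E[X²] = 0.333333·11.088 + 0.333333·1.9548 + 0.333333·88.11 = 33.7176.
Var(X) = E[X²] − (E[X])² = 33.7176 − 19.1552 = 14.5624.
SD(X) = √14.5624 = 3.81607.

3.8161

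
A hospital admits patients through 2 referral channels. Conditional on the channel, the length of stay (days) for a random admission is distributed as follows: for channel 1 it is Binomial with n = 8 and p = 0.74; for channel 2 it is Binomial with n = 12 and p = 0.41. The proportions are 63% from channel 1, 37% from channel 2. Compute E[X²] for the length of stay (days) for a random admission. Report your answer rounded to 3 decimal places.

For each component E[X²] = Var + (mean)², giving 1: 36.5856; 2: 27.1092.
Overall E[X²] = 0.63·36.5856 + 0.37·27.1092 = 33.0793.

33.079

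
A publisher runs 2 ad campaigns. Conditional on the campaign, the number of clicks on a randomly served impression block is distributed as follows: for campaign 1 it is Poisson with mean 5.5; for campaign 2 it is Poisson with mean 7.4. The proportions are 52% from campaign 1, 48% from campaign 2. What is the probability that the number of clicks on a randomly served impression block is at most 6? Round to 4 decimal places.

Conditional on each campaign, P(X ≤ 6): 1: 0.686036; 2: 0.391962.
By total probability, P(X ≤ 6) = 0.52·0.686036 + 0.48·0.391962 = 0.54488.

0.5449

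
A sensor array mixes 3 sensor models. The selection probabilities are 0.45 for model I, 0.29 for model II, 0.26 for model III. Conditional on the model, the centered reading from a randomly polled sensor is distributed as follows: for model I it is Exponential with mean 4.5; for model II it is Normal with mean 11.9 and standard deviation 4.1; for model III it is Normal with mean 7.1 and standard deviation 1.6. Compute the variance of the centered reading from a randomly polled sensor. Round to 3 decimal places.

Per component, I: μ=4.5, E[X²]=40.5; II: μ=11.9, E[X²]=158.42; III: μ=7.1, E[X²]=52.97.
E[X] = 0.45·4.5 + 0.29·11.9 + 0.26·7.1 = 7.322.
E[X²] = 0.45·40.5 + 0.29·158.42 + 0.26·52.97 = 77.939.
Var(X) = E[X²] − (E[X])² = 77.939 − 53.6117 = 24.3273.

24.327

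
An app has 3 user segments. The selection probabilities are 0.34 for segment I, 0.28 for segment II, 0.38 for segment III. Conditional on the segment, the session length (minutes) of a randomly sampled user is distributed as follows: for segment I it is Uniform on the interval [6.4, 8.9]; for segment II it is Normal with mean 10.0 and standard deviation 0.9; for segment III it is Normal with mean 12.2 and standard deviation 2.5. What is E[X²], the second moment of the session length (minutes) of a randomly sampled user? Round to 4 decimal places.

For each component E[X²] = Var + (mean)², giving I: 59.0433; II: 100.81; III: 155.09.
Overall E[X²] = 0.34·59.0433 + 0.28·100.81 + 0.38·155.09 = 107.236.

107.2357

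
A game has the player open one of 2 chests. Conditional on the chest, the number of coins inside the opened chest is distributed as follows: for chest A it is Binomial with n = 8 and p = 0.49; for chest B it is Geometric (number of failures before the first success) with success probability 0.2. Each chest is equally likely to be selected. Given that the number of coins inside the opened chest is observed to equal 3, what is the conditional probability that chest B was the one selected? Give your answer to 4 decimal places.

Likelihoods P(X=3 | ·): A: 0.227315; B: 0.1024.
Posterior ∝ prior × likelihood. Numerator for B: 0.5·0.1024 = 0.0512.
Normalizing constant: 0.5·0.227315 + 0.5·0.1024 = 0.164857.
P(B | observation) = 0.0512 / 0.164857 = 0.310572.

0.3106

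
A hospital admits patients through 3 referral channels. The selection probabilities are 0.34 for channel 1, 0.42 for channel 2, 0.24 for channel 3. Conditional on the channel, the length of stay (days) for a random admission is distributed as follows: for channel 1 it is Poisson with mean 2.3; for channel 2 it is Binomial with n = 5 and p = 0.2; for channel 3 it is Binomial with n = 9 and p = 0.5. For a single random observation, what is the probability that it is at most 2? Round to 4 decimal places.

Conditional on each channel, P(X ≤ 2): 1: 0.596039; 2: 0.94208; 3: 0.0898438.
By total probability, P(X ≤ 2) = 0.34·0.596039 + 0.42·0.94208 + 0.24·0.0898438 = 0.619889.

0.6199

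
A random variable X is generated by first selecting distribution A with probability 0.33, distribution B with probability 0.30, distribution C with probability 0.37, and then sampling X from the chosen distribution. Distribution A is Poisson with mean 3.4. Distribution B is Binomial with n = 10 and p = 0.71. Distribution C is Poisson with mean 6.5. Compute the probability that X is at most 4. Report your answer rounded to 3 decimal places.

0.340

Conditional on each component, P(X ≤ 4): A: 0.744182; B: 0.0403932; C: 0.223672.
By total probability, P(X ≤ 4) = 0.33·0.744182 + 0.3·0.0403932 + 0.37·0.223672 = 0.340456.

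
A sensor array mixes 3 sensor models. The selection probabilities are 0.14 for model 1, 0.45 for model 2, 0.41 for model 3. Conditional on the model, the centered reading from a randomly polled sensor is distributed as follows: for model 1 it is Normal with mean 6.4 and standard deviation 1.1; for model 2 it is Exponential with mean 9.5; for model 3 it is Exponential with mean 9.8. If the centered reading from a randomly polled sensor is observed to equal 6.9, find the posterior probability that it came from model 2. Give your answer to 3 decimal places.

Likelihoods f(6.9 | ·): 1: 0.327079; 2: 0.0509145; 3: 0.0504656.
Posterior ∝ prior × likelihood. Numerator for 2: 0.45·0.0509145 = 0.0229115.
Normalizing constant: 0.14·0.327079 + 0.45·0.0509145 + 0.41·0.0504656 = 0.0893934.
P(2 | observation) = 0.0229115 / 0.0893934 = 0.2563.

0.256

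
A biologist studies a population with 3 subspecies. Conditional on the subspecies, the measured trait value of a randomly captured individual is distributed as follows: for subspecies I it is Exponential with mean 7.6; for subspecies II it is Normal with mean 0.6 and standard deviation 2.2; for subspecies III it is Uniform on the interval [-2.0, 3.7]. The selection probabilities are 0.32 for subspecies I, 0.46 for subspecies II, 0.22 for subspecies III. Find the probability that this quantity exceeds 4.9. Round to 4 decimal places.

Conditional on each subspecies, P(X > 4.9): I: 0.524801; II: 0.0253184; III: 0.
By total probability, P(X > 4.9) = 0.32·0.524801 + 0.46·0.0253184 + 0.22·0 = 0.179583.

0.1796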